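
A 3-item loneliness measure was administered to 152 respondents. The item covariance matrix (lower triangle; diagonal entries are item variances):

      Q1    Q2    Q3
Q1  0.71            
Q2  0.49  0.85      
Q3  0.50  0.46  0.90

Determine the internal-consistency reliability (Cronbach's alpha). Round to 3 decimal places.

α = 0.812

Σσᵢ² = 0.71 + 0.85 + 0.90 = 2.46
Sum of off-diagonal covariances = 1.45
σ²_T = 2.46 + 2 × 1.45 = 5.36
α = (k/(k−1))·(1 − Σσᵢ²/σ²_T) = (3/2)·(1 − 2.46/5.36) = 0.812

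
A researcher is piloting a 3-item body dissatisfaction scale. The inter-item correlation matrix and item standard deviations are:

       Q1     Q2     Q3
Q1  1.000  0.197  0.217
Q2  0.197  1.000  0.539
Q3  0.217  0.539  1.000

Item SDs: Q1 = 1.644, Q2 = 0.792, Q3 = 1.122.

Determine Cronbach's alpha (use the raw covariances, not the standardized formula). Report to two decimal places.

Cronbach's alpha = 0.50

Σσ²ᵢ = 1.644² + 0.792² + 1.122² = 4.5889
Covariances σ_ij = r_ij · s_i · s_j:
  σ(Q1,Q2) = 0.197 × 1.644 × 0.792 = 0.2565
  σ(Q1,Q3) = 0.217 × 1.644 × 1.122 = 0.4003
  σ(Q2,Q3) = 0.539 × 0.792 × 1.122 = 0.4790
σ²_T = Σσ²ᵢ + 2·Σσ_ij = 4.5889 + 2 × 1.1358 = 6.8605
α = (3/2)·(1 − 4.5889/6.8605) = 0.50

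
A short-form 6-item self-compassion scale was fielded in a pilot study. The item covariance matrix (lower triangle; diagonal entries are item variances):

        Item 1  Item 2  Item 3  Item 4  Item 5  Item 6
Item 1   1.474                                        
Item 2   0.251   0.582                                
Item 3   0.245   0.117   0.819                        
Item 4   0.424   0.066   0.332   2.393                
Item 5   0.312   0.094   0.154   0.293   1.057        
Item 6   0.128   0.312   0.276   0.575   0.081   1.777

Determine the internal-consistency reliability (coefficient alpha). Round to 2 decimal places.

ΣVar(i) = 1.474 + 0.582 + 0.819 + 2.393 + 1.057 + 1.777 = 8.102
Sum of off-diagonal covariances = 3.660
Var(T) = 8.102 + 2 × 3.660 = 15.422
α = (k/(k−1))·(1 − ΣVar(i)/Var(T)) = (6/5)·(1 − 8.102/15.422) = 0.57

coefficient alpha = 0.57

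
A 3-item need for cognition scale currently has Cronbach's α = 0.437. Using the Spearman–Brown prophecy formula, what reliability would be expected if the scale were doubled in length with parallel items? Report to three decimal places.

Length factor m = 2
α' = m·α / (1 + (m−1)·α)
   = 2 × 0.437 / (1 + (2 − 1) × 0.437)
   = 0.8740 / 1.4370 = 0.608

predicted reliability = 0.608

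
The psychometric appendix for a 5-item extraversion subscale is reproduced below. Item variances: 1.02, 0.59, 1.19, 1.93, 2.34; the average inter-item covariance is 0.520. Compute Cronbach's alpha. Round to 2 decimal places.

α = 0.74

Σσ²ᵢ = 1.02 + 0.59 + 1.19 + 1.93 + 2.34 = 7.07
Sum of the 10 distinct covariances = 10 × 0.520 = 5.200
σ²_T = Σσ²ᵢ + 2·Σcov = 7.07 + 2 × 5.200 = 17.470
α = (5/4)·(1 − 7.07/17.470) = 0.74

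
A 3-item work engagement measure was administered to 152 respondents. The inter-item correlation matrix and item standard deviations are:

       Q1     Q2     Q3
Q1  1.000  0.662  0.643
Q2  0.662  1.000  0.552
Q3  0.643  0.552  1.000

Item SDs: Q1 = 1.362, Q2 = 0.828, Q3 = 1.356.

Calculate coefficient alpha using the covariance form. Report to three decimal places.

Σσ²ᵢ = 1.362² + 0.828² + 1.356² = 4.3794
Covariances σ_ij = r_ij · s_i · s_j:
  σ(Q1,Q2) = 0.662 × 1.362 × 0.828 = 0.7466
  σ(Q1,Q3) = 0.643 × 1.362 × 1.356 = 1.1875
  σ(Q2,Q3) = 0.552 × 0.828 × 1.356 = 0.6198
σ²_T = Σσ²ᵢ + 2·Σσ_ij = 4.3794 + 2 × 2.5539 = 9.4872
α = (3/2)·(1 − 4.3794/9.4872) = 0.808

α = 0.808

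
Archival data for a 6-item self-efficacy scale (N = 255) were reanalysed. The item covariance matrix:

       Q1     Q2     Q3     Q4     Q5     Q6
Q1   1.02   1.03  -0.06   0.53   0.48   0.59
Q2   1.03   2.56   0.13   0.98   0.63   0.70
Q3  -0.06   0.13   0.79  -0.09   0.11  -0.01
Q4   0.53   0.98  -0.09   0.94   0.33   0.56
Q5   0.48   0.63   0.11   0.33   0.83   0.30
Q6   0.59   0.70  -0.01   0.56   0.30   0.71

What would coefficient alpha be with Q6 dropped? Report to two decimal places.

Remaining items: Q1, Q2, Q3, Q4, Q5 (k = 5).
Σσᵢ² = 1.02 + 2.56 + 0.79 + 0.94 + 0.83 = 6.14
Var(T) = 6.14 + 2 × 4.07 = 14.28
α (item deleted) = (5/4)·(1 − 6.14/14.28) = 0.71

α = 0.71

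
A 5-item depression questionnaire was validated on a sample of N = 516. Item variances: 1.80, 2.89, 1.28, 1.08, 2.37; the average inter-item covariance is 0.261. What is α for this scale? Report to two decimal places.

sum of item variances = 1.80 + 2.89 + 1.28 + 1.08 + 2.37 = 9.42
Sum of the 10 distinct covariances = 10 × 0.261 = 2.610
total variance = sum of item variances + 2·Σcov = 9.42 + 2 × 2.610 = 14.640
α = (5/4)·(1 − 9.42/14.640) = 0.45

α = 0.45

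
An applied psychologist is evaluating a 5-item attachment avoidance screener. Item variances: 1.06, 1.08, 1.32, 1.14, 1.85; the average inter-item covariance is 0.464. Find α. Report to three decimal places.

α = 0.737

ΣVar(i) = 1.06 + 1.08 + 1.32 + 1.14 + 1.85 = 6.45
Sum of the 10 distinct covariances = 10 × 0.464 = 4.640
σ²_T = ΣVar(i) + 2·Σcov = 6.45 + 2 × 4.640 = 15.730
α = (5/4)·(1 − 6.45/15.730) = 0.737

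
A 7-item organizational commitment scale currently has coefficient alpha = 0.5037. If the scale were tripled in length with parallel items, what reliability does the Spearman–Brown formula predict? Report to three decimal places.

Length factor m = 3
α' = m·α / (1 + (m−1)·α)
   = 3 × 0.5037 / (1 + (3 − 1) × 0.5037)
   = 1.5111 / 2.0074 = 0.753

predicted reliability = 0.753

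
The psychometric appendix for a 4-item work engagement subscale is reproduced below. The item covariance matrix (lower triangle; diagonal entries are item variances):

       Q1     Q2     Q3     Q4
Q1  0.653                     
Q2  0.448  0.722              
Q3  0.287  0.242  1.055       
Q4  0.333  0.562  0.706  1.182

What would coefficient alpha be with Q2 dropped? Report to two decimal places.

Remaining items: Q1, Q3, Q4 (k = 3).
Σσ²ᵢ = 0.653 + 1.055 + 1.182 = 2.890
Var(T) = 2.890 + 2 × 1.326 = 5.542
α (item deleted) = (3/2)·(1 − 2.890/5.542) = 0.72

coefficient alpha = 0.72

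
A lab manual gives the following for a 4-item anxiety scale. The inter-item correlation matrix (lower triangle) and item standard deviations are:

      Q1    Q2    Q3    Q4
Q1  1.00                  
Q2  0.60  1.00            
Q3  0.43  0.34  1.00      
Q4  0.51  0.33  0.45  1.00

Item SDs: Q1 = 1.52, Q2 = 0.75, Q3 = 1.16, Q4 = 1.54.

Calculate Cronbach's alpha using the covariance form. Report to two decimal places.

α = 0.74

Σσ²ᵢ = 1.52² + 0.75² + 1.16² + 1.54² = 6.5901
Covariances σ_ij = r_ij · s_i · s_j:
  σ(Q1,Q2) = 0.60 × 1.52 × 0.75 = 0.6840
  σ(Q1,Q3) = 0.43 × 1.52 × 1.16 = 0.7582
  σ(Q1,Q4) = 0.51 × 1.52 × 1.54 = 1.1938
  σ(Q2,Q3) = 0.34 × 0.75 × 1.16 = 0.2958
  σ(Q2,Q4) = 0.33 × 0.75 × 1.54 = 0.3811
  σ(Q3,Q4) = 0.45 × 1.16 × 1.54 = 0.8039
σ²_T = Σσ²ᵢ + 2·Σσ_ij = 6.5901 + 2 × 4.1168 = 14.8237
α = (4/3)·(1 − 6.5901/14.8237) = 0.74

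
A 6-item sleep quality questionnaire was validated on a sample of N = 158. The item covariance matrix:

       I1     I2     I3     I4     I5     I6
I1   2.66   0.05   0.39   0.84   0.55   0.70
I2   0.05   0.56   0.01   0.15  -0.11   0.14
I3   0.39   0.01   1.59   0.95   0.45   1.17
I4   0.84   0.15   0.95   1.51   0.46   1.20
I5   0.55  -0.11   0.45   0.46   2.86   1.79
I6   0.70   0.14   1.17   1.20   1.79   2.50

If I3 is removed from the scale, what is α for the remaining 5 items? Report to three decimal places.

Remaining items: I1, I2, I4, I5, I6 (k = 5).
Σσ²ᵢ = 2.66 + 0.56 + 1.51 + 2.86 + 2.50 = 10.09
total variance = 10.09 + 2 × 5.77 = 21.63
α (item deleted) = (5/4)·(1 − 10.09/21.63) = 0.667

α = 0.667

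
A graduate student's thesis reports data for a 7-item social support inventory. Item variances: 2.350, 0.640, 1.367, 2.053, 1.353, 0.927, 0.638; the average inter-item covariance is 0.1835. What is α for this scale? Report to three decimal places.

Σσᵢ² = 2.350 + 0.640 + 1.367 + 2.053 + 1.353 + 0.927 + 0.638 = 9.328
Sum of the 21 distinct covariances = 21 × 0.1835 = 3.8535
σ²_T = Σσᵢ² + 2·Σcov = 9.328 + 2 × 3.8535 = 17.0350
α = (7/6)·(1 − 9.328/17.0350) = 0.528

α = 0.528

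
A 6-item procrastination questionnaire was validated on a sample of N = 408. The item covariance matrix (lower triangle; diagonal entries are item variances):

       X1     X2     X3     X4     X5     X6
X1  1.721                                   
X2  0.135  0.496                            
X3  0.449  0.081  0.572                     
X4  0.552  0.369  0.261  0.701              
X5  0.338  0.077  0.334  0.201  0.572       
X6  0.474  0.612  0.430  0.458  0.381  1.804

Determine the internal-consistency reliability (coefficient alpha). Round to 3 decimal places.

Σσᵢ² = 1.721 + 0.496 + 0.572 + 0.701 + 0.572 + 1.804 = 5.866
Sum of off-diagonal covariances = 5.152
total variance = 5.866 + 2 × 5.152 = 16.170
α = (k/(k−1))·(1 − Σσᵢ²/total variance) = (6/5)·(1 − 5.866/16.170) = 0.765

α = 0.765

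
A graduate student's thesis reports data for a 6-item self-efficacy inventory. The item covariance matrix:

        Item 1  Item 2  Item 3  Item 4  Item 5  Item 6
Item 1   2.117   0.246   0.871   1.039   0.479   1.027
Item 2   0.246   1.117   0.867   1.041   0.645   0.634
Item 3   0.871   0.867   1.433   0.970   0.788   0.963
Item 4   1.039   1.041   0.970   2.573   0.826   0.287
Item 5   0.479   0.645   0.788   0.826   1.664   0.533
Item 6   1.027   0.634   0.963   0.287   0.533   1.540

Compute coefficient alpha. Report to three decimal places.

sum of item variances = 2.117 + 1.117 + 1.433 + 2.573 + 1.664 + 1.540 = 10.444
Sum of the distinct covariances = 11.216
Var(T) = 10.444 + 2 × 11.216 = 32.876
α = (k/(k−1))·(1 − sum of item variances/Var(T)) = (6/5)·(1 − 10.444/32.876) = 0.819

α = 0.819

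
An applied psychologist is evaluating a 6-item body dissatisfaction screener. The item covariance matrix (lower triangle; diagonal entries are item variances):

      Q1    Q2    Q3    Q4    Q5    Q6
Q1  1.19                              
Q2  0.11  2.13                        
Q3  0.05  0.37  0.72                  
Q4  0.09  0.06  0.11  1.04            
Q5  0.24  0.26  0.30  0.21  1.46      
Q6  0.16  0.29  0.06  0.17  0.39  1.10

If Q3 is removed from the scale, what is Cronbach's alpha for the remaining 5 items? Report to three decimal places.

Remaining items: Q1, Q2, Q4, Q5, Q6 (k = 5).
sum of item variances = 1.19 + 2.13 + 1.04 + 1.46 + 1.10 = 6.92
σ²_total = 6.92 + 2 × 1.98 = 10.88
α (item deleted) = (5/4)·(1 − 6.92/10.88) = 0.455

α = 0.455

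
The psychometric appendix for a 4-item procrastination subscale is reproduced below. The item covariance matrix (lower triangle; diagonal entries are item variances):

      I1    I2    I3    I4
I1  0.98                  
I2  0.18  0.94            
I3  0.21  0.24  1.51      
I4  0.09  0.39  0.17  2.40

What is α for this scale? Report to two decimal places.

sum of item variances = 0.98 + 0.94 + 1.51 + 2.40 = 5.83
Sum of off-diagonal covariances = 1.28
σ²_T = 5.83 + 2 × 1.28 = 8.39
α = (k/(k−1))·(1 − sum of item variances/σ²_T) = (4/3)·(1 − 5.83/8.39) = 0.41

α = 0.41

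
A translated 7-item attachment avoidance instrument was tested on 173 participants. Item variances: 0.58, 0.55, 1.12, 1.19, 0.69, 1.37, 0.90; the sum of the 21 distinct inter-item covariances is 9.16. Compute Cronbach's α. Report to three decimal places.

α = 0.865

ΣVar(i) = 0.58 + 0.55 + 1.12 + 1.19 + 0.69 + 1.37 + 0.90 = 6.40
Sum of distinct covariances = 9.16
σ²_T = ΣVar(i) + 2·Σcov = 6.40 + 2 × 9.16 = 24.72
α = (7/6)·(1 − 6.40/24.72) = 0.865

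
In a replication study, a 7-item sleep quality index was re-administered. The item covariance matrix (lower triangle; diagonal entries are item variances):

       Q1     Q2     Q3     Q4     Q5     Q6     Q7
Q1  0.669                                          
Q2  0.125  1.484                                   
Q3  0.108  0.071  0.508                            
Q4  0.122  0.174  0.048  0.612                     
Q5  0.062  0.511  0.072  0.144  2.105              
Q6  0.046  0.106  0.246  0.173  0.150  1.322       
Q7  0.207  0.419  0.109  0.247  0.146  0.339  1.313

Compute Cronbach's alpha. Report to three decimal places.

Cronbach's alpha = 0.554

sum of item variances = 0.669 + 1.484 + 0.508 + 0.612 + 2.105 + 1.322 + 1.313 = 8.013
Σ_{i<j} σ_ij = 3.625
σ²_T = 8.013 + 2 × 3.625 = 15.263
α = (k/(k−1))·(1 − sum of item variances/σ²_T) = (7/6)·(1 − 8.013/15.263) = 0.554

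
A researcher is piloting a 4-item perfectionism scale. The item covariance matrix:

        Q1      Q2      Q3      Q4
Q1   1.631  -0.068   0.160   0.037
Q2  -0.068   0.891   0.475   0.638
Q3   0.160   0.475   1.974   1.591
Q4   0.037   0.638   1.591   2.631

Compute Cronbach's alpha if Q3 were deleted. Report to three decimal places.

Cronbach's alpha = 0.286

Remaining items: Q1, Q2, Q4 (k = 3).
ΣVar(i) = 1.631 + 0.891 + 2.631 = 5.153
σ²_T = 5.153 + 2 × 0.607 = 6.367
α (item deleted) = (3/2)·(1 − 5.153/6.367) = 0.286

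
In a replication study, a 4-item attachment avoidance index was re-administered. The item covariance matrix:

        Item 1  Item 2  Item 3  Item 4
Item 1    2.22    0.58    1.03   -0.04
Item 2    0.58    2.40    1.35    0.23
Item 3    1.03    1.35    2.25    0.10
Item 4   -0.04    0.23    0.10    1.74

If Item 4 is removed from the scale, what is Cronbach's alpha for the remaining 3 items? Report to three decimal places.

α = 0.694

Remaining items: Item 1, Item 2, Item 3 (k = 3).
sum of item variances = 2.22 + 2.40 + 2.25 = 6.87
total variance = 6.87 + 2 × 2.96 = 12.79
α (item deleted) = (3/2)·(1 − 6.87/12.79) = 0.694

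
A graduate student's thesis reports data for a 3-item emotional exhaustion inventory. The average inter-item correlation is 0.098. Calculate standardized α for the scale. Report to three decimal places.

Standardized α = k·r̄ / (1 + (k−1)·r̄) = 3 × 0.098 / (1 + 2 × 0.098)
  = 0.2940 / 1.1960 = 0.246

α = 0.246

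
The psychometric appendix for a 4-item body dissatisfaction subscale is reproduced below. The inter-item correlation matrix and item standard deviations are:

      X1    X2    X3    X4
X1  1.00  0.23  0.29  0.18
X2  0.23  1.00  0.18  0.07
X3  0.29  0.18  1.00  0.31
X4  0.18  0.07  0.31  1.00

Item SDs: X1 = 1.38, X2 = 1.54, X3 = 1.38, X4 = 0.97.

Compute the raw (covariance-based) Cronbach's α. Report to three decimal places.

Σσ²ᵢ = 1.38² + 1.54² + 1.38² + 0.97² = 7.1213
Covariances σ_ij = r_ij · s_i · s_j:
  σ(X1,X2) = 0.23 × 1.38 × 1.54 = 0.4888
  σ(X1,X3) = 0.29 × 1.38 × 1.38 = 0.5523
  σ(X1,X4) = 0.18 × 1.38 × 0.97 = 0.2409
  σ(X2,X3) = 0.18 × 1.54 × 1.38 = 0.3825
  σ(X2,X4) = 0.07 × 1.54 × 0.97 = 0.1046
  σ(X3,X4) = 0.31 × 1.38 × 0.97 = 0.4150
σ²_T = Σσ²ᵢ + 2·Σσ_ij = 7.1213 + 2 × 2.1841 = 11.4895
α = (4/3)·(1 − 7.1213/11.4895) = 0.507

α = 0.507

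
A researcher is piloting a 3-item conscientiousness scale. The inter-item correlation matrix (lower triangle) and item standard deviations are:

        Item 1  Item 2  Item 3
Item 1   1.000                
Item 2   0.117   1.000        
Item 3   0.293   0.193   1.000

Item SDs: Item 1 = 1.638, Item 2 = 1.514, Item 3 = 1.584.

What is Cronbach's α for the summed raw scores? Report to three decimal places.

Cronbach's α = 0.432

Σσ²ᵢ = 1.638² + 1.514² + 1.584² = 7.4843
Covariances σ_ij = r_ij · s_i · s_j:
  σ(Item 1,Item 2) = 0.117 × 1.638 × 1.514 = 0.2902
  σ(Item 1,Item 3) = 0.293 × 1.638 × 1.584 = 0.7602
  σ(Item 2,Item 3) = 0.193 × 1.514 × 1.584 = 0.4628
σ²_T = Σσ²ᵢ + 2·Σσ_ij = 7.4843 + 2 × 1.5132 = 10.5107
α = (3/2)·(1 − 7.4843/10.5107) = 0.432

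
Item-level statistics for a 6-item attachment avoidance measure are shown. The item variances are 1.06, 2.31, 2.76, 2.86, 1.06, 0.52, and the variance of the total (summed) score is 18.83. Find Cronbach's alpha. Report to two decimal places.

Σσᵢ² = 1.06 + 2.31 + 2.76 + 2.86 + 1.06 + 0.52 = 10.57
α = (k/(k−1))·(1 − Σσᵢ²/total variance) = (6/5)·(1 − 10.57/18.83) = 0.53

Cronbach's alpha = 0.53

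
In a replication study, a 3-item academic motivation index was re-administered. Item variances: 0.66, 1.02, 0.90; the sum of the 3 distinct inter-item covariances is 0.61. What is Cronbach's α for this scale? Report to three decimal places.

α = 0.482

ΣVar(i) = 0.66 + 1.02 + 0.90 = 2.58
Sum of distinct covariances = 0.61
σ²_total = ΣVar(i) + 2·Σcov = 2.58 + 2 × 0.61 = 3.80
α = (3/2)·(1 − 2.58/3.80) = 0.482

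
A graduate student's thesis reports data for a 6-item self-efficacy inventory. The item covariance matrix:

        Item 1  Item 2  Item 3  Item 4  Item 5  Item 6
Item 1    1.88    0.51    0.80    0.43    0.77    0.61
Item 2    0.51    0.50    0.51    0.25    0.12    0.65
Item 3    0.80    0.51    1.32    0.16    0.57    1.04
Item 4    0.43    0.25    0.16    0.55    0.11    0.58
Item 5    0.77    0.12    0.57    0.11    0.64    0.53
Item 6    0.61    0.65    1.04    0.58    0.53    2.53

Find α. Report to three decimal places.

α = 0.808

Σσᵢ² = 1.88 + 0.50 + 1.32 + 0.55 + 0.64 + 2.53 = 7.42
Σ_{i<j} σ_ij = 7.64
σ²_total = 7.42 + 2 × 7.64 = 22.70
α = (k/(k−1))·(1 − Σσᵢ²/σ²_total) = (6/5)·(1 − 7.42/22.70) = 0.808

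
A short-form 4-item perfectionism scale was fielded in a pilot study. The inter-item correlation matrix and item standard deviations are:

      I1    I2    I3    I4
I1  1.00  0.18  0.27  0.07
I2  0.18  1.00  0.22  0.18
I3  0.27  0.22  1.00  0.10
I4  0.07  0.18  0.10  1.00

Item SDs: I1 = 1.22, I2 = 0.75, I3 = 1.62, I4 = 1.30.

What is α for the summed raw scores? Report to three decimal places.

α = 0.420

Σσ²ᵢ = 1.22² + 0.75² + 1.62² + 1.30² = 6.3653
Covariances σ_ij = r_ij · s_i · s_j:
  σ(I1,I2) = 0.18 × 1.22 × 0.75 = 0.1647
  σ(I1,I3) = 0.27 × 1.22 × 1.62 = 0.5336
  σ(I1,I4) = 0.07 × 1.22 × 1.30 = 0.1110
  σ(I2,I3) = 0.22 × 0.75 × 1.62 = 0.2673
  σ(I2,I4) = 0.18 × 0.75 × 1.30 = 0.1755
  σ(I3,I4) = 0.10 × 1.62 × 1.30 = 0.2106
σ²_T = Σσ²ᵢ + 2·Σσ_ij = 6.3653 + 2 × 1.4627 = 9.2907
α = (4/3)·(1 − 6.3653/9.2907) = 0.420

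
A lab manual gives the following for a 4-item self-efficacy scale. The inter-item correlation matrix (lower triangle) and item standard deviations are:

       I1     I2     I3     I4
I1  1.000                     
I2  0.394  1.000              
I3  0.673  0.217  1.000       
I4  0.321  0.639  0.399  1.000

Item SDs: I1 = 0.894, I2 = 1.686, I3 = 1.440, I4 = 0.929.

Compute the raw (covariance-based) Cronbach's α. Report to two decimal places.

Σσ²ᵢ = 0.894² + 1.686² + 1.440² + 0.929² = 6.5785
Covariances σ_ij = r_ij · s_i · s_j:
  σ(I1,I2) = 0.394 × 0.894 × 1.686 = 0.5939
  σ(I1,I3) = 0.673 × 0.894 × 1.440 = 0.8664
  σ(I1,I4) = 0.321 × 0.894 × 0.929 = 0.2666
  σ(I2,I3) = 0.217 × 1.686 × 1.440 = 0.5268
  σ(I2,I4) = 0.639 × 1.686 × 0.929 = 1.0009
  σ(I3,I4) = 0.399 × 1.440 × 0.929 = 0.5338
σ²_T = Σσ²ᵢ + 2·Σσ_ij = 6.5785 + 2 × 3.7884 = 14.1553
α = (4/3)·(1 − 6.5785/14.1553) = 0.71

Cronbach's α = 0.71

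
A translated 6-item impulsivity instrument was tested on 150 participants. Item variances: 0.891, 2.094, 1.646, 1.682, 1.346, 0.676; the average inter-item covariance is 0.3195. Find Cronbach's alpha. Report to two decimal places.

α = 0.64

ΣVar(i) = 0.891 + 2.094 + 1.646 + 1.682 + 1.346 + 0.676 = 8.335
Sum of the 15 distinct covariances = 15 × 0.3195 = 4.7925
σ²_total = ΣVar(i) + 2·Σcov = 8.335 + 2 × 4.7925 = 17.9200
α = (6/5)·(1 − 8.335/17.9200) = 0.64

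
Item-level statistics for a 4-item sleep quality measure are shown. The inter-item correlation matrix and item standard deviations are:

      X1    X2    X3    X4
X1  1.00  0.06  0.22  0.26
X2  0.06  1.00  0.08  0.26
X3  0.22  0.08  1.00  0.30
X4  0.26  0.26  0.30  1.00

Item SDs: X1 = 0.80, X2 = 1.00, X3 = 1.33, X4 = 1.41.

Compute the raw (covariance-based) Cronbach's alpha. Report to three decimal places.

Σσ²ᵢ = 0.80² + 1.00² + 1.33² + 1.41² = 5.3970
Covariances σ_ij = r_ij · s_i · s_j:
  σ(X1,X2) = 0.06 × 0.80 × 1.00 = 0.0480
  σ(X1,X3) = 0.22 × 0.80 × 1.33 = 0.2341
  σ(X1,X4) = 0.26 × 0.80 × 1.41 = 0.2933
  σ(X2,X3) = 0.08 × 1.00 × 1.33 = 0.1064
  σ(X2,X4) = 0.26 × 1.00 × 1.41 = 0.3666
  σ(X3,X4) = 0.30 × 1.33 × 1.41 = 0.5626
σ²_T = Σσ²ᵢ + 2·Σσ_ij = 5.3970 + 2 × 1.6110 = 8.6190
α = (4/3)·(1 − 5.3970/8.6190) = 0.498

α = 0.498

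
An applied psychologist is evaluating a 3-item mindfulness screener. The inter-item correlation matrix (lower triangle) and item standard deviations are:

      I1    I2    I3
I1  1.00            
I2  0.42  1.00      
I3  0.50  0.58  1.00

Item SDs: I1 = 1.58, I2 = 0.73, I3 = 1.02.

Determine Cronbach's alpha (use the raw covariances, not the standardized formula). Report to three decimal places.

α = 0.688

Σσ²ᵢ = 1.58² + 0.73² + 1.02² = 4.0697
Covariances σ_ij = r_ij · s_i · s_j:
  σ(I1,I2) = 0.42 × 1.58 × 0.73 = 0.4844
  σ(I1,I3) = 0.50 × 1.58 × 1.02 = 0.8058
  σ(I2,I3) = 0.58 × 0.73 × 1.02 = 0.4319
σ²_T = Σσ²ᵢ + 2·Σσ_ij = 4.0697 + 2 × 1.7221 = 7.5139
α = (3/2)·(1 − 4.0697/7.5139) = 0.688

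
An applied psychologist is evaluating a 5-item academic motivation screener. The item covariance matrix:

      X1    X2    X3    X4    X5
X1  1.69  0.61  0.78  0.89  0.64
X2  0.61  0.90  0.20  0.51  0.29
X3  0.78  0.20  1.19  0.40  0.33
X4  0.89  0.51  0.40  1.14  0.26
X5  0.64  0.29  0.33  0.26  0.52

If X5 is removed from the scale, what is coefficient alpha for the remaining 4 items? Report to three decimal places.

Remaining items: X1, X2, X3, X4 (k = 4).
sum of item variances = 1.69 + 0.90 + 1.19 + 1.14 = 4.92
σ²_T = 4.92 + 2 × 3.39 = 11.70
α (item deleted) = (4/3)·(1 − 4.92/11.70) = 0.773

α = 0.773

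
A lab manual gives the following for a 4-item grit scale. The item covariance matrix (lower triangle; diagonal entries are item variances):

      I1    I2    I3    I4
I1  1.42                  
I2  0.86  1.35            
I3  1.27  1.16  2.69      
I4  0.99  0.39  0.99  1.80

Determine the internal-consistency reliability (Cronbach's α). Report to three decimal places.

Σσᵢ² = 1.42 + 1.35 + 2.69 + 1.80 = 7.26
Σ_{i<j} σ_ij = 5.66
total variance = 7.26 + 2 × 5.66 = 18.58
α = (k/(k−1))·(1 − Σσᵢ²/total variance) = (4/3)·(1 − 7.26/18.58) = 0.812

Cronbach's α = 0.812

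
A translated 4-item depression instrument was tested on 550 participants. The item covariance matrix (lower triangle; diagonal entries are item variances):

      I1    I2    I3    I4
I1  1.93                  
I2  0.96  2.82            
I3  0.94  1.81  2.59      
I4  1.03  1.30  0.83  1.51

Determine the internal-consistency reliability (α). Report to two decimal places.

α = 0.81

ΣVar(i) = 1.93 + 2.82 + 2.59 + 1.51 = 8.85
Σ_{i<j} σ_ij = 6.87
σ²_T = 8.85 + 2 × 6.87 = 22.59
α = (k/(k−1))·(1 − ΣVar(i)/σ²_T) = (4/3)·(1 − 8.85/22.59) = 0.81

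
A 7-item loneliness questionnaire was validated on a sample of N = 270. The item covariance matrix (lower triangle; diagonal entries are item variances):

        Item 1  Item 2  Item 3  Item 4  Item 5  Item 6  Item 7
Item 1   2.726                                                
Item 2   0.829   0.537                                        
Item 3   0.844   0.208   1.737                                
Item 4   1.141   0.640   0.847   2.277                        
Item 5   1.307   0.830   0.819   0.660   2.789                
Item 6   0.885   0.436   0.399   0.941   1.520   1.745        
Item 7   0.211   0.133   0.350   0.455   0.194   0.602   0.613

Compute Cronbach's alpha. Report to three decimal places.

ΣVar(i) = 2.726 + 0.537 + 1.737 + 2.277 + 2.789 + 1.745 + 0.613 = 12.424
Sum of the distinct covariances = 14.251
Var(T) = 12.424 + 2 × 14.251 = 40.926
α = (k/(k−1))·(1 − ΣVar(i)/Var(T)) = (7/6)·(1 − 12.424/40.926) = 0.812

α = 0.812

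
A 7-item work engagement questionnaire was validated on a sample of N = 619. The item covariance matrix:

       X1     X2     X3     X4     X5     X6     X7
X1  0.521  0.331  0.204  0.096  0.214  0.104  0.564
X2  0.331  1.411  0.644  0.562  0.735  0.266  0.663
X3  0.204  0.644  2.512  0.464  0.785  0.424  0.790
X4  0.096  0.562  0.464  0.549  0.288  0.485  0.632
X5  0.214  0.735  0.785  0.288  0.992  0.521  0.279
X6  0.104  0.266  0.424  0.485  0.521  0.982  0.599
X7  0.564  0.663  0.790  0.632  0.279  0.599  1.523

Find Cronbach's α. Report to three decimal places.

ΣVar(i) = 0.521 + 1.411 + 2.512 + 0.549 + 0.992 + 0.982 + 1.523 = 8.490
Σ_{i<j} σ_ij = 9.650
total variance = 8.490 + 2 × 9.650 = 27.790
α = (k/(k−1))·(1 − ΣVar(i)/total variance) = (7/6)·(1 − 8.490/27.790) = 0.810

Cronbach's α = 0.810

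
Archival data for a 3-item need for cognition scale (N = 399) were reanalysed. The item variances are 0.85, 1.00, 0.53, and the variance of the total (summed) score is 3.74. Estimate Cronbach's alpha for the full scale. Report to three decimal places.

α = 0.545

ΣVar(i) = 0.85 + 1.00 + 0.53 = 2.38
α = (k/(k−1))·(1 − ΣVar(i)/Var(T)) = (3/2)·(1 − 2.38/3.74) = 0.545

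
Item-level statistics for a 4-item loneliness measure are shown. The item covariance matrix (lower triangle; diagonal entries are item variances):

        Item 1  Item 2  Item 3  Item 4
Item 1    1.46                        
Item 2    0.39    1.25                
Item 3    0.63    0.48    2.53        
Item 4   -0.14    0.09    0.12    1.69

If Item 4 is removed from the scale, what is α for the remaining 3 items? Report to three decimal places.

α = 0.546

Remaining items: Item 1, Item 2, Item 3 (k = 3).
sum of item variances = 1.46 + 1.25 + 2.53 = 5.24
total variance = 5.24 + 2 × 1.50 = 8.24
α (item deleted) = (3/2)·(1 − 5.24/8.24) = 0.546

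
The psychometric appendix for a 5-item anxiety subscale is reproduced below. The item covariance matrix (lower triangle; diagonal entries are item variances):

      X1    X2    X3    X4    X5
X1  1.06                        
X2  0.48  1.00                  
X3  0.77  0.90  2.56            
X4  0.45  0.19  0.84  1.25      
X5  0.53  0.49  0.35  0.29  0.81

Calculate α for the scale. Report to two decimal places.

α = 0.77

sum of item variances = 1.06 + 1.00 + 2.56 + 1.25 + 0.81 = 6.68
Σ_{i<j} σ_ij = 5.29
σ²_T = 6.68 + 2 × 5.29 = 17.26
α = (k/(k−1))·(1 − sum of item variances/σ²_T) = (5/4)·(1 − 6.68/17.26) = 0.77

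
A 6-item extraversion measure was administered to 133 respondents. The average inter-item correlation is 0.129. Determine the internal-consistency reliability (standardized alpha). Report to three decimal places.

α = 0.471

Standardized α = k·r̄ / (1 + (k−1)·r̄) = 6 × 0.129 / (1 + 5 × 0.129)
  = 0.7740 / 1.6450 = 0.471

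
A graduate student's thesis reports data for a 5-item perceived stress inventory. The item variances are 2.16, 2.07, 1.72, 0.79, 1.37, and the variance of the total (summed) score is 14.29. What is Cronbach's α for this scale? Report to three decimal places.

Σσ²ᵢ = 2.16 + 2.07 + 1.72 + 0.79 + 1.37 = 8.11
α = (k/(k−1))·(1 − Σσ²ᵢ/Var(T)) = (5/4)·(1 − 8.11/14.29) = 0.541

Cronbach's α = 0.541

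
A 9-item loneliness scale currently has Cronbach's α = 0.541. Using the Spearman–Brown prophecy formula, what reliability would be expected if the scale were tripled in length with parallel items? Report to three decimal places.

Length factor m = 3
α' = m·α / (1 + (m−1)·α)
   = 3 × 0.541 / (1 + (3 − 1) × 0.541)
   = 1.6230 / 2.0820 = 0.780

predicted reliability = 0.780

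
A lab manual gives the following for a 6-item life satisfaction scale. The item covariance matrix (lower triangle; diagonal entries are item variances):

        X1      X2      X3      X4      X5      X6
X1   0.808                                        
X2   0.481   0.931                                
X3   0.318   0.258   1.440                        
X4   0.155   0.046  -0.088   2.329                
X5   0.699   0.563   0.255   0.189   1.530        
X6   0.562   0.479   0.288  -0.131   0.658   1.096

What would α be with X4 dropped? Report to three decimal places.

Remaining items: X1, X2, X3, X5, X6 (k = 5).
sum of item variances = 0.808 + 0.931 + 1.440 + 1.530 + 1.096 = 5.805
total variance = 5.805 + 2 × 4.561 = 14.927
α (item deleted) = (5/4)·(1 − 5.805/14.927) = 0.764

α = 0.764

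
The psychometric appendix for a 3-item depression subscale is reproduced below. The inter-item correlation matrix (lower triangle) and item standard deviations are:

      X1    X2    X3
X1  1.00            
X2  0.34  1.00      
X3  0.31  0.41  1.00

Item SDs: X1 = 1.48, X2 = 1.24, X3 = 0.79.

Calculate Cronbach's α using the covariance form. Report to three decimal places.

Cronbach's α = 0.584

Σσ²ᵢ = 1.48² + 1.24² + 0.79² = 4.3521
Covariances σ_ij = r_ij · s_i · s_j:
  σ(X1,X2) = 0.34 × 1.48 × 1.24 = 0.6240
  σ(X1,X3) = 0.31 × 1.48 × 0.79 = 0.3625
  σ(X2,X3) = 0.41 × 1.24 × 0.79 = 0.4016
σ²_T = Σσ²ᵢ + 2·Σσ_ij = 4.3521 + 2 × 1.3881 = 7.1283
α = (3/2)·(1 − 4.3521/7.1283) = 0.584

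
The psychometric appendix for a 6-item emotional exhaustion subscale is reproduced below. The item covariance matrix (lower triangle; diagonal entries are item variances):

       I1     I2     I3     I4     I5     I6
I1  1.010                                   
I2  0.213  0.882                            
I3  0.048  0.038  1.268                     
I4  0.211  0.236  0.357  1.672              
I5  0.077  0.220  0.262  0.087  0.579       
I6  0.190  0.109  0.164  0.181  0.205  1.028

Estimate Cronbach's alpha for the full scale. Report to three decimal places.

Σσ²ᵢ = 1.010 + 0.882 + 1.268 + 1.672 + 0.579 + 1.028 = 6.439
Sum of off-diagonal covariances = 2.598
Var(T) = 6.439 + 2 × 2.598 = 11.635
α = (k/(k−1))·(1 − Σσ²ᵢ/Var(T)) = (6/5)·(1 − 6.439/11.635) = 0.536

α = 0.536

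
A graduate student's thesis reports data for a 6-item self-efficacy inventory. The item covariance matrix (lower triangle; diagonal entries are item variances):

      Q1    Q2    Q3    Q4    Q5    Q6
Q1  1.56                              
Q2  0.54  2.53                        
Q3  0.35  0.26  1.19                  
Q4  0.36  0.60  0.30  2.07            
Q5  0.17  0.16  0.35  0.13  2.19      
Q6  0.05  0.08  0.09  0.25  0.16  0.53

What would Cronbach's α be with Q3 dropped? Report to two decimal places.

α = 0.45

Remaining items: Q1, Q2, Q4, Q5, Q6 (k = 5).
ΣVar(i) = 1.56 + 2.53 + 2.07 + 2.19 + 0.53 = 8.88
total variance = 8.88 + 2 × 2.50 = 13.88
α (item deleted) = (5/4)·(1 − 8.88/13.88) = 0.45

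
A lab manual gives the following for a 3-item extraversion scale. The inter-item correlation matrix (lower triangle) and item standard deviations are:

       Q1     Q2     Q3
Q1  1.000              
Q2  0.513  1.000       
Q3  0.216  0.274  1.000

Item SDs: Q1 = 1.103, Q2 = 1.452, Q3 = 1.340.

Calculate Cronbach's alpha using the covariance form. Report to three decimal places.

Cronbach's alpha = 0.593

Σσ²ᵢ = 1.103² + 1.452² + 1.340² = 5.1205
Covariances σ_ij = r_ij · s_i · s_j:
  σ(Q1,Q2) = 0.513 × 1.103 × 1.452 = 0.8216
  σ(Q1,Q3) = 0.216 × 1.103 × 1.340 = 0.3193
  σ(Q2,Q3) = 0.274 × 1.452 × 1.340 = 0.5331
σ²_T = Σσ²ᵢ + 2·Σσ_ij = 5.1205 + 2 × 1.6740 = 8.4685
α = (3/2)·(1 − 5.1205/8.4685) = 0.593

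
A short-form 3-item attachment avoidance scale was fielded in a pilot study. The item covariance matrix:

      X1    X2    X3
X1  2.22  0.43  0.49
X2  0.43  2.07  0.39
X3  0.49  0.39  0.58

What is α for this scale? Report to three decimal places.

sum of item variances = 2.22 + 2.07 + 0.58 = 4.87
Sum of off-diagonal covariances = 1.31
Var(T) = 4.87 + 2 × 1.31 = 7.49
α = (k/(k−1))·(1 − sum of item variances/Var(T)) = (3/2)·(1 − 4.87/7.49) = 0.525

α = 0.525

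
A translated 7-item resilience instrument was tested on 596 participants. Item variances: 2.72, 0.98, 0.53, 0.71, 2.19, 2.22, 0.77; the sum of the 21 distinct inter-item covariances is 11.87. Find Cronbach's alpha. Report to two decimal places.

α = 0.82

Σσ²ᵢ = 2.72 + 0.98 + 0.53 + 0.71 + 2.19 + 2.22 + 0.77 = 10.12
Sum of distinct covariances = 11.87
total variance = Σσ²ᵢ + 2·Σcov = 10.12 + 2 × 11.87 = 33.86
α = (7/6)·(1 − 10.12/33.86) = 0.82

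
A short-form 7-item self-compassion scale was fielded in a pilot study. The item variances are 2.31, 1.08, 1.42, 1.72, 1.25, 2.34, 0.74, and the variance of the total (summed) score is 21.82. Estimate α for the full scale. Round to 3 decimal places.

α = 0.586

ΣVar(i) = 2.31 + 1.08 + 1.42 + 1.72 + 1.25 + 2.34 + 0.74 = 10.86
α = (k/(k−1))·(1 − ΣVar(i)/σ²_T) = (7/6)·(1 − 10.86/21.82) = 0.586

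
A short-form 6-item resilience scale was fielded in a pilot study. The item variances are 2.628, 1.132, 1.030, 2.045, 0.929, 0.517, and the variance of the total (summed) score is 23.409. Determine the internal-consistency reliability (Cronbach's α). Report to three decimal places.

sum of item variances = 2.628 + 1.132 + 1.030 + 2.045 + 0.929 + 0.517 = 8.281
α = (k/(k−1))·(1 − sum of item variances/σ²_T) = (6/5)·(1 − 8.281/23.409) = 0.775

α = 0.775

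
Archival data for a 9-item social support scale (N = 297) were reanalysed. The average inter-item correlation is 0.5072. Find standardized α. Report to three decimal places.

Standardized α = k·r̄ / (1 + (k−1)·r̄) = 9 × 0.5072 / (1 + 8 × 0.5072)
  = 4.5648 / 5.0576 = 0.903

α = 0.903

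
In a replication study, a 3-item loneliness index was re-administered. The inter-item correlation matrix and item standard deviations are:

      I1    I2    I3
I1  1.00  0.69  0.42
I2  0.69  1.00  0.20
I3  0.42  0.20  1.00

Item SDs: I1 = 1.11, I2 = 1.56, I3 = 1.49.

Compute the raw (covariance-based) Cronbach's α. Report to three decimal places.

Σσ²ᵢ = 1.11² + 1.56² + 1.49² = 5.8858
Covariances σ_ij = r_ij · s_i · s_j:
  σ(I1,I2) = 0.69 × 1.11 × 1.56 = 1.1948
  σ(I1,I3) = 0.42 × 1.11 × 1.49 = 0.6946
  σ(I2,I3) = 0.20 × 1.56 × 1.49 = 0.4649
σ²_T = Σσ²ᵢ + 2·Σσ_ij = 5.8858 + 2 × 2.3543 = 10.5944
α = (3/2)·(1 − 5.8858/10.5944) = 0.667

Cronbach's α = 0.667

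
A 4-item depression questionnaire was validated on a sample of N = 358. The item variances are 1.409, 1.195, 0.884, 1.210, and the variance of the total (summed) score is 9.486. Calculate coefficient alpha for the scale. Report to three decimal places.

sum of item variances = 1.409 + 1.195 + 0.884 + 1.210 = 4.698
α = (k/(k−1))·(1 − sum of item variances/σ²_total) = (4/3)·(1 − 4.698/9.486) = 0.673

coefficient alpha = 0.673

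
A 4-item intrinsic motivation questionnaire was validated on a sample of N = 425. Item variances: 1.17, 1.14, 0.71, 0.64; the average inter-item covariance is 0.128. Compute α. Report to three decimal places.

ΣVar(i) = 1.17 + 1.14 + 0.71 + 0.64 = 3.66
Sum of the 6 distinct covariances = 6 × 0.128 = 0.768
Var(T) = ΣVar(i) + 2·Σcov = 3.66 + 2 × 0.768 = 5.196
α = (4/3)·(1 − 3.66/5.196) = 0.394

α = 0.394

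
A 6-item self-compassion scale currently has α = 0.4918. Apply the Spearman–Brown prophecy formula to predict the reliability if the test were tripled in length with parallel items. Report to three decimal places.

Length factor m = 3
α' = m·α / (1 + (m−1)·α)
   = 3 × 0.4918 / (1 + (3 − 1) × 0.4918)
   = 1.4754 / 1.9836 = 0.744

predicted reliability = 0.744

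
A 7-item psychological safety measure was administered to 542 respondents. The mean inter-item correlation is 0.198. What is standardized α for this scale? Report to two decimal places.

standardized α = 0.63

Standardized α = k·r̄ / (1 + (k−1)·r̄) = 7 × 0.198 / (1 + 6 × 0.198)
  = 1.3860 / 2.1880 = 0.63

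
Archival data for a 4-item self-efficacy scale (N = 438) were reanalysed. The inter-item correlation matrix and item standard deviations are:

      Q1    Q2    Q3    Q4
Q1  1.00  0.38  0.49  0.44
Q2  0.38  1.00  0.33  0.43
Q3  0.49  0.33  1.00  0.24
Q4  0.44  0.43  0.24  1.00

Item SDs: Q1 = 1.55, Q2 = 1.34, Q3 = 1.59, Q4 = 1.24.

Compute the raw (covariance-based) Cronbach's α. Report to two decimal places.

Cronbach's α = 0.71

Σσ²ᵢ = 1.55² + 1.34² + 1.59² + 1.24² = 8.2638
Covariances σ_ij = r_ij · s_i · s_j:
  σ(Q1,Q2) = 0.38 × 1.55 × 1.34 = 0.7893
  σ(Q1,Q3) = 0.49 × 1.55 × 1.59 = 1.2076
  σ(Q1,Q4) = 0.44 × 1.55 × 1.24 = 0.8457
  σ(Q2,Q3) = 0.33 × 1.34 × 1.59 = 0.7031
  σ(Q2,Q4) = 0.43 × 1.34 × 1.24 = 0.7145
  σ(Q3,Q4) = 0.24 × 1.59 × 1.24 = 0.4732
σ²_T = Σσ²ᵢ + 2·Σσ_ij = 8.2638 + 2 × 4.7334 = 17.7306
α = (4/3)·(1 − 8.2638/17.7306) = 0.71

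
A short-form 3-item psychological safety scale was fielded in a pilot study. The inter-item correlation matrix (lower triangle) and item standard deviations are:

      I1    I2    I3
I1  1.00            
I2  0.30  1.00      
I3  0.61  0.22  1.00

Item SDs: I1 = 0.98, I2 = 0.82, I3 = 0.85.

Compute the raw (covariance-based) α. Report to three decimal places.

Σσ²ᵢ = 0.98² + 0.82² + 0.85² = 2.3553
Covariances σ_ij = r_ij · s_i · s_j:
  σ(I1,I2) = 0.30 × 0.98 × 0.82 = 0.2411
  σ(I1,I3) = 0.61 × 0.98 × 0.85 = 0.5081
  σ(I2,I3) = 0.22 × 0.82 × 0.85 = 0.1533
σ²_T = Σσ²ᵢ + 2·Σσ_ij = 2.3553 + 2 × 0.9025 = 4.1603
α = (3/2)·(1 − 2.3553/4.1603) = 0.651

α = 0.651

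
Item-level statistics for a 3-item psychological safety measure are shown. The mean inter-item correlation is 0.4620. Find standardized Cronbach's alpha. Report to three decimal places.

Standardized α = k·r̄ / (1 + (k−1)·r̄) = 3 × 0.4620 / (1 + 2 × 0.4620)
  = 1.3860 / 1.9240 = 0.720

standardized Cronbach's alpha = 0.720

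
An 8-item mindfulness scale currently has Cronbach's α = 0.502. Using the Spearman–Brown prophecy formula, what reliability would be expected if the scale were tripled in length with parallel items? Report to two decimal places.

Length factor m = 3
α' = m·α / (1 + (m−1)·α)
   = 3 × 0.502 / (1 + (3 − 1) × 0.502)
   = 1.5060 / 2.0040 = 0.75

predicted reliability = 0.75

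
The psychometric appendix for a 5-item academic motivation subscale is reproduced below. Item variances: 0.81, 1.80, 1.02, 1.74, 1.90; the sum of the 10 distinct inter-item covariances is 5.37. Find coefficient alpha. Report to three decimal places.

sum of item variances = 0.81 + 1.80 + 1.02 + 1.74 + 1.90 = 7.27
Sum of distinct covariances = 5.37
Var(T) = sum of item variances + 2·Σcov = 7.27 + 2 × 5.37 = 18.01
α = (5/4)·(1 − 7.27/18.01) = 0.745

coefficient alpha = 0.745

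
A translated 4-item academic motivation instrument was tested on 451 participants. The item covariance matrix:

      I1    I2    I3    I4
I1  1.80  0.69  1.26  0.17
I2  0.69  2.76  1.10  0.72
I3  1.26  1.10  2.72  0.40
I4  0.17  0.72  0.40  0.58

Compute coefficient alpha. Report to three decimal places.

α = 0.700

Σσ²ᵢ = 1.80 + 2.76 + 2.72 + 0.58 = 7.86
Sum of the distinct covariances = 4.34
σ²_total = 7.86 + 2 × 4.34 = 16.54
α = (k/(k−1))·(1 − Σσ²ᵢ/σ²_total) = (4/3)·(1 − 7.86/16.54) = 0.700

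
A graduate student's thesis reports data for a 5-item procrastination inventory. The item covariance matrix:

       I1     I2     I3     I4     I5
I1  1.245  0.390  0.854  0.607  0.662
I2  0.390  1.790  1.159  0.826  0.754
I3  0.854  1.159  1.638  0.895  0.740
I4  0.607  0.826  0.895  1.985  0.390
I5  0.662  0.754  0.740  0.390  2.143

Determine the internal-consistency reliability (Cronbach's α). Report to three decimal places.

Σσ²ᵢ = 1.245 + 1.790 + 1.638 + 1.985 + 2.143 = 8.801
Sum of off-diagonal covariances = 7.277
total variance = 8.801 + 2 × 7.277 = 23.355
α = (k/(k−1))·(1 − Σσ²ᵢ/total variance) = (5/4)·(1 − 8.801/23.355) = 0.779

Cronbach's α = 0.779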